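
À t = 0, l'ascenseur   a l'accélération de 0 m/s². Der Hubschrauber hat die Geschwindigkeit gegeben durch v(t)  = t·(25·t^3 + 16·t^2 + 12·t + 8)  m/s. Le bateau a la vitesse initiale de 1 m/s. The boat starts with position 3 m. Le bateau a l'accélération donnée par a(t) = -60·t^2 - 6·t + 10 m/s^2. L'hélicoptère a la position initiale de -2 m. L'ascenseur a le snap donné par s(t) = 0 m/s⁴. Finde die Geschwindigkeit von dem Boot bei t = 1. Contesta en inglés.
To find the answer, we compute 1 integral of a(t) = -60·t^2 - 6·t + 10. The integral of acceleration, with v(0) = 1, gives velocity: v(t) = -20·t^3 - 3·t^2 + 10·t + 1. We have velocity v(t) = -20·t^3 - 3·t^2 + 10·t + 1. Substituting t = 1: v(1) = -12.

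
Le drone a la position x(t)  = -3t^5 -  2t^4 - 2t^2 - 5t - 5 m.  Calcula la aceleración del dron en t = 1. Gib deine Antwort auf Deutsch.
Um dies zu lösen, müssen wir 2 Ableitungen unserer Gleichung für die Position x(t) = -3·t^5 - 2·t^4 - 2·t^2 - 5·t - 5 nehmen. Mit d/dt von x(t) finden wir v(t) = -15·t^4 - 8·t^3 - 4·t - 5. Mit d/dt von v(t) finden wir a(t) = -60·t^3 - 24·t^2 - 4. Wir haben die Beschleunigung a(t) = -60·t^3 - 24·t^2 - 4. Durch Einsetzen von t = 1: a(1) = -88.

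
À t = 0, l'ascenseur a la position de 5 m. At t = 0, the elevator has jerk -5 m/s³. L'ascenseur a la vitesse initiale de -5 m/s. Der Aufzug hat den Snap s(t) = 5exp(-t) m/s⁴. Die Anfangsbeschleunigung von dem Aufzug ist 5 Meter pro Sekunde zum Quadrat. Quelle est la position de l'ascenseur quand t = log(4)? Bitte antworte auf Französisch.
Nous devons trouver l'intégrale de notre équation du snap s(t) = 5·exp(-t) 4 fois. En intégrant le snap et en utilisant la condition initiale j(0) = -5, nous obtenons j(t) = -5·exp(-t). En prenant ∫j(t)dt et en appliquant a(0) = 5, nous trouvons a(t) = 5·exp(-t). En intégrant l'accélération et en utilisant la condition initiale v(0) = -5, nous obtenons v(t) = -5·exp(-t). En prenant ∫v(t)dt et en appliquant x(0) = 5, nous trouvons x(t) = 5·exp(-t). En utilisant x(t) = 5·exp(-t) et en substituant t = log(4), nous trouvons x = 5/4.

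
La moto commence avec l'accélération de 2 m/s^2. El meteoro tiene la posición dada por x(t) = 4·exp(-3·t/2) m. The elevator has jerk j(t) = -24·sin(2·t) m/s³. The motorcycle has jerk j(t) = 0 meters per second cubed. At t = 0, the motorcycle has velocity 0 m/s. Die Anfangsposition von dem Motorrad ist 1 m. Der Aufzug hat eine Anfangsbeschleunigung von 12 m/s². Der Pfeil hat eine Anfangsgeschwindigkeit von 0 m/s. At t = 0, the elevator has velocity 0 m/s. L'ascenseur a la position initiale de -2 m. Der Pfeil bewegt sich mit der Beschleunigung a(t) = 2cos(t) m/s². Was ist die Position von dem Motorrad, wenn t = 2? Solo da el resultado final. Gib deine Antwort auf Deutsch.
Die Antwort ist 5.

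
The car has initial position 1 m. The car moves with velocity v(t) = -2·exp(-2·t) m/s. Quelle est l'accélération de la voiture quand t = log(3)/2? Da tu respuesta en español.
Para resolver esto, necesitamos tomar 1 derivada de nuestra ecuación de la velocidad v(t) = -2·exp(-2·t). La derivada de la velocidad da la aceleración: a(t) = 4·exp(-2·t). De la ecuación de la aceleración a(t) = 4·exp(-2·t), sustituimos t = log(3)/2 para obtener a = 4/3.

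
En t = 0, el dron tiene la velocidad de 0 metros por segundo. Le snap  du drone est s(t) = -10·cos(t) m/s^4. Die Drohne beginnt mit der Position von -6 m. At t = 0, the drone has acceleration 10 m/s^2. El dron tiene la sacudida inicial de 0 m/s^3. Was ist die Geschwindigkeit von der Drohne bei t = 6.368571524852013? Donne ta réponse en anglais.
We need to integrate our snap equation s(t) = -10·cos(t) 3 times. Finding the integral of s(t) and using j(0) = 0: j(t) = -10·sin(t). The integral of jerk, with a(0) = 10, gives acceleration: a(t) = 10·cos(t). Taking ∫a(t)dt and applying v(0) = 0, we find v(t) = 10·sin(t). We have velocity v(t) = 10·sin(t). Substituting t = 6.368571524852013: v(6.368571524852013) = 0.852824997619221.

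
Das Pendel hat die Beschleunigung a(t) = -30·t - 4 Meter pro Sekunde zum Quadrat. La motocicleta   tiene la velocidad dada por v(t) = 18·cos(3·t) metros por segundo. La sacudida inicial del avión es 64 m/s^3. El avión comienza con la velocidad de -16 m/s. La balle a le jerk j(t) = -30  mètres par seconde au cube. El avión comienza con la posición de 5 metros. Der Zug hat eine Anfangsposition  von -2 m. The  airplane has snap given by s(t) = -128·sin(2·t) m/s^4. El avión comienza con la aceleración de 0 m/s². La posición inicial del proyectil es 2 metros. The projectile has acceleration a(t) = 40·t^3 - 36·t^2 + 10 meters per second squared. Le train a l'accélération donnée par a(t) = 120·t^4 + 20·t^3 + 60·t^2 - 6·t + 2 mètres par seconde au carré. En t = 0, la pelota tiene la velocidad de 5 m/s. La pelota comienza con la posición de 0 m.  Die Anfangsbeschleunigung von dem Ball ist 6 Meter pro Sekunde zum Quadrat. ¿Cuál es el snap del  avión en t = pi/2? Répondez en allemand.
Mit s(t) = -128·sin(2·t) und Einsetzen von t = pi/2, finden wir s = 0.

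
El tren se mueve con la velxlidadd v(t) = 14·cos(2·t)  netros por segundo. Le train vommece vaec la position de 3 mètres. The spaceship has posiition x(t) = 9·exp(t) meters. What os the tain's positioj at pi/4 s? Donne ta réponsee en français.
Nous devons intégrer notre équation de la vitesse v(t) = 14·cos(2·t) 1 fois. L'intégrale de la vitesse, avec x(0) = 3, donne la position: x(t) = 7·sin(2·t) + 3. En utilisant x(t) = 7·sin(2·t) + 3 et en substituant t = pi/4, nous trouvons x = 10.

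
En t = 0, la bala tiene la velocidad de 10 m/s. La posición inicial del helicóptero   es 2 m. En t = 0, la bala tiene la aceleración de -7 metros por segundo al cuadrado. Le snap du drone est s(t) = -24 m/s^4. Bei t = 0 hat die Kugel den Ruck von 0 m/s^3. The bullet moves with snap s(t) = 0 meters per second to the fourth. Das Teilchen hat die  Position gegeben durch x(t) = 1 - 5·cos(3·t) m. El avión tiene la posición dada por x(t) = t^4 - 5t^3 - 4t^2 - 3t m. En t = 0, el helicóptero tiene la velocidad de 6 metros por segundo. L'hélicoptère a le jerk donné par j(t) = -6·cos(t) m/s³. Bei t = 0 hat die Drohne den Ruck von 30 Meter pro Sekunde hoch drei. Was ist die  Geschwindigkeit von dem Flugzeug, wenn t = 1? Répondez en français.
Pour résoudre ceci, nous devons prendre 1 dérivée de notre équation de la position x(t) = t^4 - 5·t^3 - 4·t^2 - 3·t. En prenant d/dt de x(t), nous trouvons v(t) = 4·t^3 - 15·t^2 - 8·t - 3. Nous avons la vitesse v(t) = 4·t^3 - 15·t^2 - 8·t - 3. En substituant t = 1: v(1) = -22.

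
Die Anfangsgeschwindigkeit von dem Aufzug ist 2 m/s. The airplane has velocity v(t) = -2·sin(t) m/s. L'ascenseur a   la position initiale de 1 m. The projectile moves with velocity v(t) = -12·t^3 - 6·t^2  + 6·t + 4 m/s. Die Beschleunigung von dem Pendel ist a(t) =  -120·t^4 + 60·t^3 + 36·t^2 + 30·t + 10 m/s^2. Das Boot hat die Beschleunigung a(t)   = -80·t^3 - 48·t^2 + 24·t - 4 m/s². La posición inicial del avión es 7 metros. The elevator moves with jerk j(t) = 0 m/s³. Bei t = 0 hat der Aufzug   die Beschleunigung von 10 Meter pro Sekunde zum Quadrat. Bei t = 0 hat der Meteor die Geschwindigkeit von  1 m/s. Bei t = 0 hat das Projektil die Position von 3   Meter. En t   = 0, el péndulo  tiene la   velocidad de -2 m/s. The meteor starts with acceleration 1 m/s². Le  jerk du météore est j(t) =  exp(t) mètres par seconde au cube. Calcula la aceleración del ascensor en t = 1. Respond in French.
Pour résoudre ceci, nous devons prendre 1 intégrale de notre équation du jerk j(t) = 0. L'intégrale du jerk est l'accélération. En utilisant a(0) = 10, nous obtenons a(t) = 10. En utilisant a(t) = 10 et en substituant t = 1, nous trouvons a = 10.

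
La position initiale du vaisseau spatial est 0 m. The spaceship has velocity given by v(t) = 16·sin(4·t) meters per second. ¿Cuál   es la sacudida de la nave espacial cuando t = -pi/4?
Partiendo de la velocidad v(t) = 16·sin(4·t), tomamos 2 derivadas. Derivando la velocidad, obtenemos la aceleración: a(t) = 64·cos(4·t). La derivada de la aceleración da la sacudida: j(t) = -256·sin(4·t). Usando j(t) = -256·sin(4·t) y sustituyendo t = -pi/4, encontramos j = 0.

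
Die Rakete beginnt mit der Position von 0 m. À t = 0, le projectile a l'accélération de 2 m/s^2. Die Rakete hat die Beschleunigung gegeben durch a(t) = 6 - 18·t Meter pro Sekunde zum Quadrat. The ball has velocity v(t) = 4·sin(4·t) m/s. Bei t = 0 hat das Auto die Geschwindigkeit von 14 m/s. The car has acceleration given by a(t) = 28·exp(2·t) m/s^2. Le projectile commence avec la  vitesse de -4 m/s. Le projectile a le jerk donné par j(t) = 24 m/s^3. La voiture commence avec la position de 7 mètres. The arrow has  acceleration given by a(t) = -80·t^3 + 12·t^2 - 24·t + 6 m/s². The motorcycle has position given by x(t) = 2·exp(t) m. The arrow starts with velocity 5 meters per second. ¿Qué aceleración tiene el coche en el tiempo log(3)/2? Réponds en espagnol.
De la ecuación de la aceleración a(t) = 28·exp(2·t), sustituimos t = log(3)/2 para obtener a = 84.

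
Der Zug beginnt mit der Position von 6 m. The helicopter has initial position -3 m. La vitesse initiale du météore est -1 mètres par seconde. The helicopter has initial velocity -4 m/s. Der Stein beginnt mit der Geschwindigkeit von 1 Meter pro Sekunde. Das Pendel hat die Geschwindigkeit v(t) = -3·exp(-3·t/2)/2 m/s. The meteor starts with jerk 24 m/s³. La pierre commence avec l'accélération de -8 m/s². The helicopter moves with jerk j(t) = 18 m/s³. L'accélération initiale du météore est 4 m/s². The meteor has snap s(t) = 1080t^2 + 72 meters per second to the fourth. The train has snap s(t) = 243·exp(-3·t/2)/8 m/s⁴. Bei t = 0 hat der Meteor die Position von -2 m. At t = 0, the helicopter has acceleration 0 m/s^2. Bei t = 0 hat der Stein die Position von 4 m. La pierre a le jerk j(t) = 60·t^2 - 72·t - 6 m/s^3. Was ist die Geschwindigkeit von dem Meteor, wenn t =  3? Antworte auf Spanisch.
Debemos encontrar la integral de nuestra ecuación del snap s(t) = 1080·t^2 + 72 3 veces. La integral del snap, con j(0) = 24, da la sacudida: j(t) = 360·t^3 + 72·t + 24. Tomando ∫j(t)dt y aplicando a(0) = 4, encontramos a(t) = 90·t^4 + 36·t^2 + 24·t + 4. La integral de la aceleración, con v(0) = -1, da la velocidad: v(t) = 18·t^5 + 12·t^3 + 12·t^2 + 4·t - 1. Tenemos la velocidad v(t) = 18·t^5 + 12·t^3 + 12·t^2 + 4·t - 1. Sustituyendo t = 3: v(3) = 4817.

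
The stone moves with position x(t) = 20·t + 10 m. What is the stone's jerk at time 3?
To solve this, we need to take 3 derivatives of our position equation x(t) = 20·t + 10. Taking d/dt of x(t), we find v(t) = 20. Differentiating velocity, we get acceleration: a(t) = 0. Differentiating acceleration, we get jerk: j(t) = 0. We have jerk j(t) = 0. Substituting t = 3: j(3) = 0.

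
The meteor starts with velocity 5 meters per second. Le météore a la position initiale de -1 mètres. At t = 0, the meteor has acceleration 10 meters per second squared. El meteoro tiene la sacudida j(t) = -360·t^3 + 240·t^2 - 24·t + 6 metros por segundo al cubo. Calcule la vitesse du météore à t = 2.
En partant du jerk j(t) = -360·t^3 + 240·t^2 - 24·t + 6, nous prenons 2 primitives. L'intégrale du jerk, avec a(0) = 10, donne l'accélération: a(t) = -90·t^4 + 80·t^3 - 12·t^2 + 6·t + 10. L'intégrale de l'accélération est la vitesse. En utilisant v(0) = 5, nous obtenons v(t) = -18·t^5 + 20·t^4 - 4·t^3 + 3·t^2 + 10·t + 5. Nous avons la vitesse v(t) = -18·t^5 + 20·t^4 - 4·t^3 + 3·t^2 + 10·t + 5. En substituant t = 2: v(2) = -251.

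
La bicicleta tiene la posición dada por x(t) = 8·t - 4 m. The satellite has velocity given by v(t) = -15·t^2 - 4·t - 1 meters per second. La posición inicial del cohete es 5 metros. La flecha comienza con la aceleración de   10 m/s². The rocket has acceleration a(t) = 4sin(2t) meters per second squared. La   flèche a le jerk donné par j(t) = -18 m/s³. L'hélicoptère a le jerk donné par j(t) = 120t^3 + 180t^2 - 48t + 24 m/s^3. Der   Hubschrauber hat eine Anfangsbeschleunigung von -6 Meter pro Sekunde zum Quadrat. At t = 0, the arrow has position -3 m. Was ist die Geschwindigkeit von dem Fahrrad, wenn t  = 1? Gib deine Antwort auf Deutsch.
Ausgehend von der Position x(t) = 8·t - 4, nehmen wir 1 Ableitung. Die Ableitung von der Position ergibt die Geschwindigkeit: v(t) = 8. Aus der Gleichung für die Geschwindigkeit v(t) = 8, setzen wir t = 1 ein und erhalten v = 8.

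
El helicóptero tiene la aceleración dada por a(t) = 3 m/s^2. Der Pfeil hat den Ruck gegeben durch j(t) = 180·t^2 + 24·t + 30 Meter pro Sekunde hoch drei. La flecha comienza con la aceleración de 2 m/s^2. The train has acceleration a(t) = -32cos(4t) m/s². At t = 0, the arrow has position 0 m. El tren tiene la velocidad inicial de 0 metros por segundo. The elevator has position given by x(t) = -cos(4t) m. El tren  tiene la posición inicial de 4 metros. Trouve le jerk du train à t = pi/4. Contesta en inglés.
Starting from acceleration a(t) = -32·cos(4·t), we take 1 derivative. Taking d/dt of a(t), we find j(t) = 128·sin(4·t). We have jerk j(t) = 128·sin(4·t). Substituting t = pi/4: j(pi/4) = 0.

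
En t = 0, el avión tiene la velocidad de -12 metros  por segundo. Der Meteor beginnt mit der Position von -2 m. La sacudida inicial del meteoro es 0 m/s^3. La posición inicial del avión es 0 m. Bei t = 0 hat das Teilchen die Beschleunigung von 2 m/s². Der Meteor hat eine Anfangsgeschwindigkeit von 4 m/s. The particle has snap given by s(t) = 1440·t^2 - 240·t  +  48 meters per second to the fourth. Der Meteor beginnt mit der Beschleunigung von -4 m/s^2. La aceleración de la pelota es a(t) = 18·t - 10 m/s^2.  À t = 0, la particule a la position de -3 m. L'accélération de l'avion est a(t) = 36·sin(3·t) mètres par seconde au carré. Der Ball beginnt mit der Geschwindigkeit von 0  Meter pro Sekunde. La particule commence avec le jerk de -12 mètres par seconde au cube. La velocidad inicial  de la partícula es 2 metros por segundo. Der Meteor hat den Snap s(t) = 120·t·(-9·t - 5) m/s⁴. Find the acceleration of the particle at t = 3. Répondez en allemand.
Ausgehend von dem Snap s(t) = 1440·t^2 - 240·t + 48, nehmen wir 2 Integrale. Das Integral von dem Snap, mit j(0) = -12, ergibt den Ruck: j(t) = 480·t^3 - 120·t^2 + 48·t - 12. Die Stammfunktion von dem Ruck ist die Beschleunigung. Mit a(0) = 2 erhalten wir a(t) = 120·t^4 - 40·t^3 + 24·t^2 - 12·t + 2. Mit a(t) = 120·t^4 - 40·t^3 + 24·t^2 - 12·t + 2 und Einsetzen von t = 3, finden wir a = 8822.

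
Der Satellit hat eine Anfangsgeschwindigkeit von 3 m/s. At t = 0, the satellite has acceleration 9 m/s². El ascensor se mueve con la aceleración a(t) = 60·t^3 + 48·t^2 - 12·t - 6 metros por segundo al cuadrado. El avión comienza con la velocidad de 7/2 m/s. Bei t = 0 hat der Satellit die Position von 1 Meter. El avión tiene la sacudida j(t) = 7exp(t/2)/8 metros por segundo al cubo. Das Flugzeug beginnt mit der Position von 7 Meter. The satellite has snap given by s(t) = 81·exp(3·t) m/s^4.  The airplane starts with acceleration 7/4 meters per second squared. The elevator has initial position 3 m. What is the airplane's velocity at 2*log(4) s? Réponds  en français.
Nous devons trouver l'intégrale de notre équation du jerk j(t) = 7·exp(t/2)/8 2 fois. En prenant ∫j(t)dt et en appliquant a(0) = 7/4, nous trouvons a(t) = 7·exp(t/2)/4. L'intégrale de l'accélération, avec v(0) = 7/2, donne la vitesse: v(t) = 7·exp(t/2)/2. En utilisant v(t) = 7·exp(t/2)/2 et en substituant t = 2*log(4), nous trouvons v = 14.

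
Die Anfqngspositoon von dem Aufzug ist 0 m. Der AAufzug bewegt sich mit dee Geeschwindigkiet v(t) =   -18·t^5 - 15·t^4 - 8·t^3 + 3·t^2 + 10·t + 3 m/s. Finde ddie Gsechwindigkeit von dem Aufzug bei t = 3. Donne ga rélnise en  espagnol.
De la ecuación de la velocidad v(t) = -18·t^5 - 15·t^4 - 8·t^3 + 3·t^2 + 10·t + 3, sustituimos t = 3 para obtener v = -5745.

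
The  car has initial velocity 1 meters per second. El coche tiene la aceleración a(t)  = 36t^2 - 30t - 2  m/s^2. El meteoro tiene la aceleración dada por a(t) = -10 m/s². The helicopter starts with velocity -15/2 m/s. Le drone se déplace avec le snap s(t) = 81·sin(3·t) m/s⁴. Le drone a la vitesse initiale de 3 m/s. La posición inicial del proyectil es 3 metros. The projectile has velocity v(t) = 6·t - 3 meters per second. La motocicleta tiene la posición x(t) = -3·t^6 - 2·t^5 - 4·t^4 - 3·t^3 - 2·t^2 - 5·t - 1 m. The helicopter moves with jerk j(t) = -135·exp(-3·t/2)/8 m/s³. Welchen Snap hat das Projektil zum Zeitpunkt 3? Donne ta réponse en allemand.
Wir müssen unsere Gleichung für die Geschwindigkeit v(t) = 6·t - 3 3-mal ableiten. Mit d/dt von v(t) finden wir a(t) = 6. Die Ableitung von der Beschleunigung ergibt den Ruck: j(t) = 0. Mit d/dt von j(t) finden wir s(t) = 0. Wir haben den Snap s(t) = 0. Durch Einsetzen von t = 3: s(3) = 0.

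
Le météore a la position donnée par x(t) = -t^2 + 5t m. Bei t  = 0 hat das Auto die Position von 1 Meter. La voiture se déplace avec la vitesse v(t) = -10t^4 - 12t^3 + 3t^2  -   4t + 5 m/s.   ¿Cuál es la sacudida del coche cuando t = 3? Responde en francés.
Nous devons dériver notre équation de la vitesse v(t) = -10·t^4 - 12·t^3 + 3·t^2 - 4·t + 5 2 fois. La dérivée de la vitesse donne l'accélération: a(t) = -40·t^3 - 36·t^2 + 6·t - 4. La dérivée de l'accélération donne le jerk: j(t) = -120·t^2 - 72·t + 6. En utilisant j(t) = -120·t^2 - 72·t + 6 et en substituant t = 3, nous trouvons j = -1290.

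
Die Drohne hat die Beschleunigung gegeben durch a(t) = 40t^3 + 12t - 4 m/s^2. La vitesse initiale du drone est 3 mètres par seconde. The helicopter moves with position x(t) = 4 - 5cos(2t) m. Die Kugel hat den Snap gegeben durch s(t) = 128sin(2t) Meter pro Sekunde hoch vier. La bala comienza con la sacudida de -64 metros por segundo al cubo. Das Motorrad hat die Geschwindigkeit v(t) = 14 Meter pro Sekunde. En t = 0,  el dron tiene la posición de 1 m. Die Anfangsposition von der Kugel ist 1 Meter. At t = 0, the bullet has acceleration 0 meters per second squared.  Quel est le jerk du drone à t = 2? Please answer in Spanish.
Debemos derivar nuestra ecuación de la aceleración a(t) = 40·t^3 + 12·t - 4 1 vez. Tomando d/dt de a(t), encontramos j(t) = 120·t^2 + 12. Usando j(t) = 120·t^2 + 12 y sustituyendo t = 2, encontramos j = 492.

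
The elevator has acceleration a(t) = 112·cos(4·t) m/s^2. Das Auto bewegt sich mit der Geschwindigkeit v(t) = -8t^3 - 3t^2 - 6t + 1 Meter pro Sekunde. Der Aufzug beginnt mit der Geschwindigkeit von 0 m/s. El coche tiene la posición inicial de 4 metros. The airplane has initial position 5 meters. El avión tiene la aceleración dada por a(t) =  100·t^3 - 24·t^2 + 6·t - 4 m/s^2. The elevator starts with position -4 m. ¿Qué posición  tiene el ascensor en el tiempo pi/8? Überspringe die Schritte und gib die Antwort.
La posición en t = pi/8 es x = 3.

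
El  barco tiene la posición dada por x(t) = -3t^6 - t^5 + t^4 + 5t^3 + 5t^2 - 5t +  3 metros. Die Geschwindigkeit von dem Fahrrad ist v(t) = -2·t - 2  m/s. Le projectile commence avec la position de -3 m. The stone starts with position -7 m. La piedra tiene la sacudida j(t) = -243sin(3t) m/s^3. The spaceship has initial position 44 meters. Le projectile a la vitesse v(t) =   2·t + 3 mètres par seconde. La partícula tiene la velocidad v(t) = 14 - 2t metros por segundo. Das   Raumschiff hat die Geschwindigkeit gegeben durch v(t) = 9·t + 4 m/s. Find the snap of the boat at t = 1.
Starting from position x(t) = -3·t^6 - t^5 + t^4 + 5·t^3 + 5·t^2 - 5·t + 3, we take 4 derivatives. Differentiating position, we get velocity: v(t) = -18·t^5 - 5·t^4 + 4·t^3 + 15·t^2 + 10·t - 5. Taking d/dt of v(t), we find a(t) = -90·t^4 - 20·t^3 + 12·t^2 + 30·t + 10. The derivative of acceleration gives jerk: j(t) = -360·t^3 - 60·t^2 + 24·t + 30. Taking d/dt of j(t), we find s(t) = -1080·t^2 - 120·t + 24. We have snap s(t) = -1080·t^2 - 120·t + 24. Substituting t = 1: s(1) = -1176.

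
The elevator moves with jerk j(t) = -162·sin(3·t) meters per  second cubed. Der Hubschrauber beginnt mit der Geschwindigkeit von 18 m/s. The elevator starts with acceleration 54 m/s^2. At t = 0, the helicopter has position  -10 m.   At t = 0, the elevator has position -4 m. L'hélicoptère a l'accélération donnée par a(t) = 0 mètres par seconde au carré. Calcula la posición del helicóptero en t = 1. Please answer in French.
Nous devons trouver l'intégrale de notre équation de l'accélération a(t) = 0 2 fois. L'intégrale de l'accélération, avec v(0) = 18, donne la vitesse: v(t) = 18. La primitive de la vitesse, avec x(0) = -10, donne la position: x(t) = 18·t - 10. Nous avons la position x(t) = 18·t - 10. En substituant t = 1: x(1) = 8.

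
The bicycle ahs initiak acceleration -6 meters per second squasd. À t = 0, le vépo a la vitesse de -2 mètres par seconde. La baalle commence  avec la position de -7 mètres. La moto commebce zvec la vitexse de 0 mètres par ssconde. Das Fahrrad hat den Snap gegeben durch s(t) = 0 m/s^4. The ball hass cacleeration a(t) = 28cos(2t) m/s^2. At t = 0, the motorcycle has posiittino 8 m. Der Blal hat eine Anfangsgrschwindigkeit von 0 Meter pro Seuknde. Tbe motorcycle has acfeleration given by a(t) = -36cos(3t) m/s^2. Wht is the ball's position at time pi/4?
To solve this, we need to take 2 integrals of our acceleration equation a(t) = 28·cos(2·t). Integrating acceleration and using the initial condition v(0) = 0, we get v(t) = 14·sin(2·t). The integral of velocity, with x(0) = -7, gives position: x(t) = -7·cos(2·t). Using x(t) = -7·cos(2·t) and substituting t = pi/4, we find x = 0.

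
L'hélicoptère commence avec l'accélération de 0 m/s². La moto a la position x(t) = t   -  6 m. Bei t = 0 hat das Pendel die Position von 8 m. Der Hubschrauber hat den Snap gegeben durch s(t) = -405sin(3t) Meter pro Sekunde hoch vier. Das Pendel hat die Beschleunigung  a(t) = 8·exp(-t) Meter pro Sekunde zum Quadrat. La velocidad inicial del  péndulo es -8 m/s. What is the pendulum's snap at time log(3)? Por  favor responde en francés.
Pour résoudre ceci, nous devons prendre 2 dérivées de notre équation de l'accélération a(t) = 8·exp(-t). La dérivée de l'accélération donne le jerk: j(t) = -8·exp(-t). En dérivant le jerk, nous obtenons le snap: s(t) = 8·exp(-t). En utilisant s(t) = 8·exp(-t) et en substituant t = log(3), nous trouvons s = 8/3.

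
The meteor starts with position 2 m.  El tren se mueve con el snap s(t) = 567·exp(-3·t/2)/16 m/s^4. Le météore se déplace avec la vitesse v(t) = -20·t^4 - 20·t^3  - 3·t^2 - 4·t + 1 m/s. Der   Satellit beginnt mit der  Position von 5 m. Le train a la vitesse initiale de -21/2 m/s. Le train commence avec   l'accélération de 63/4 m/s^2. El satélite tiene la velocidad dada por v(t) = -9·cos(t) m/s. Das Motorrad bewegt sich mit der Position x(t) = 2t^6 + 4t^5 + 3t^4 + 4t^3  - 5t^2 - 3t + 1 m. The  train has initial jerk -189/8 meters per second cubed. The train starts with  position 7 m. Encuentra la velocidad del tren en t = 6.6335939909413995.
Partiendo del snap s(t) = 567·exp(-3·t/2)/16, tomamos 3 antiderivadas. Integrando el snap y usando la condición inicial j(0) = -189/8, obtenemos j(t) = -189·exp(-3·t/2)/8. Tomando ∫j(t)dt y aplicando a(0) = 63/4, encontramos a(t) = 63·exp(-3·t/2)/4. Tomando ∫a(t)dt y aplicando v(0) = -21/2, encontramos v(t) = -21·exp(-3·t/2)/2. Tenemos la velocidad v(t) = -21·exp(-3·t/2)/2. Sustituyendo t = 6.6335939909413995: v(6.6335939909413995) = -0.000500944255644485.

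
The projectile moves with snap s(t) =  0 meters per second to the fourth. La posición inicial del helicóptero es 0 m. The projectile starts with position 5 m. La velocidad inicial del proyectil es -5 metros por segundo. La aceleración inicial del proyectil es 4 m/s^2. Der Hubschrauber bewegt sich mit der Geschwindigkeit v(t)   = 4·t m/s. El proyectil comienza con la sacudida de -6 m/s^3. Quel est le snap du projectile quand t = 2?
Nous avons le snap s(t) = 0. En substituant t = 2: s(2) = 0.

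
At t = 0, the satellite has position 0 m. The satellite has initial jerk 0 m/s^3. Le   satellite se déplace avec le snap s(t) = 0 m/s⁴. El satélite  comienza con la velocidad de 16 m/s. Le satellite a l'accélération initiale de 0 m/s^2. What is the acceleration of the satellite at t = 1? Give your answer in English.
We must find the integral of our snap equation s(t) = 0 2 times. The integral of snap is jerk. Using j(0) = 0, we get j(t) = 0. The integral of jerk, with a(0) = 0, gives acceleration: a(t) = 0. From the given acceleration equation a(t) = 0, we substitute t = 1 to get a = 0.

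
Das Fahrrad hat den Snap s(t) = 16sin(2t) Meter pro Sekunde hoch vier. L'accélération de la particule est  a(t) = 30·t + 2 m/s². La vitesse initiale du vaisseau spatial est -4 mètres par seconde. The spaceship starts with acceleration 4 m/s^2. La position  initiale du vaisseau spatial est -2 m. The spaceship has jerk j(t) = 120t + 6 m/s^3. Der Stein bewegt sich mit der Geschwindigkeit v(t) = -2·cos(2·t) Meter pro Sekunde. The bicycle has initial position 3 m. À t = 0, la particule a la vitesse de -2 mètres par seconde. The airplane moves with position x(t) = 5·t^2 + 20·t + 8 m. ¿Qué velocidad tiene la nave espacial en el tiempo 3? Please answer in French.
Nous devons intégrer notre équation du jerk j(t) = 120·t + 6 2 fois. La primitive du jerk est l'accélération. En utilisant a(0) = 4, nous obtenons a(t) = 60·t^2 + 6·t + 4. En prenant ∫a(t)dt et en appliquant v(0) = -4, nous trouvons v(t) = 20·t^3 + 3·t^2 + 4·t - 4. De l'équation de la vitesse v(t) = 20·t^3 + 3·t^2 + 4·t - 4, nous substituons t = 3 pour obtenir v = 575.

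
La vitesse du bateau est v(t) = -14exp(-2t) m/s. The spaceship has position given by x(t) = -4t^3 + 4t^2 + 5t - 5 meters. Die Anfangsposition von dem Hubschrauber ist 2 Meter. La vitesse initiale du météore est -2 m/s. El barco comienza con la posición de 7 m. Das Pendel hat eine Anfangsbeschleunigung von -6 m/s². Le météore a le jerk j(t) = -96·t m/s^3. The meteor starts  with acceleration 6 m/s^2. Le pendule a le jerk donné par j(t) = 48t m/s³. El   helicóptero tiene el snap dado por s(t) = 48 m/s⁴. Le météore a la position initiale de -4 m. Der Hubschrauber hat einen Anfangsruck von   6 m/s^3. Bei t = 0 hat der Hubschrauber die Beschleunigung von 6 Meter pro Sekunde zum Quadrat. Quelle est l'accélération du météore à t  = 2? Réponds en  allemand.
Wir müssen unsere Gleichung für den Ruck j(t) = -96·t 1-mal integrieren. Das Integral von dem Ruck, mit a(0) = 6, ergibt die Beschleunigung: a(t) = 6 - 48·t^2. Mit a(t) = 6 - 48·t^2 und Einsetzen von t = 2, finden wir a = -186.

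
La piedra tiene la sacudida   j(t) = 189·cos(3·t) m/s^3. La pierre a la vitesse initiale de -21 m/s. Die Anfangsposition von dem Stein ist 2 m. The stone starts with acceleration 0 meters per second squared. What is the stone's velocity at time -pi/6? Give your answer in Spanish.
Debemos encontrar la integral de nuestra ecuación de la sacudida j(t) = 189·cos(3·t) 2 veces. La antiderivada de la sacudida es la aceleración. Usando a(0) = 0, obtenemos a(t) = 63·sin(3·t). Integrando la aceleración y usando la condición inicial v(0) = -21, obtenemos v(t) = -21·cos(3·t). Usando v(t) = -21·cos(3·t) y sustituyendo t = -pi/6, encontramos v = 0.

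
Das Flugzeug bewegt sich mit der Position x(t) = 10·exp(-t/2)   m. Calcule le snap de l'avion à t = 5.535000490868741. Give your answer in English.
To solve this, we need to take 4 derivatives of our position equation x(t) = 10·exp(-t/2). Differentiating position, we get velocity: v(t) = -5·exp(-t/2). The derivative of velocity gives acceleration: a(t) = 5·exp(-t/2)/2. The derivative of acceleration gives jerk: j(t) = -5·exp(-t/2)/4. Differentiating jerk, we get snap: s(t) = 5·exp(-t/2)/8. Using s(t) = 5·exp(-t/2)/8 and substituting t = 5.535000490868741, we find s = 0.0392617751988458.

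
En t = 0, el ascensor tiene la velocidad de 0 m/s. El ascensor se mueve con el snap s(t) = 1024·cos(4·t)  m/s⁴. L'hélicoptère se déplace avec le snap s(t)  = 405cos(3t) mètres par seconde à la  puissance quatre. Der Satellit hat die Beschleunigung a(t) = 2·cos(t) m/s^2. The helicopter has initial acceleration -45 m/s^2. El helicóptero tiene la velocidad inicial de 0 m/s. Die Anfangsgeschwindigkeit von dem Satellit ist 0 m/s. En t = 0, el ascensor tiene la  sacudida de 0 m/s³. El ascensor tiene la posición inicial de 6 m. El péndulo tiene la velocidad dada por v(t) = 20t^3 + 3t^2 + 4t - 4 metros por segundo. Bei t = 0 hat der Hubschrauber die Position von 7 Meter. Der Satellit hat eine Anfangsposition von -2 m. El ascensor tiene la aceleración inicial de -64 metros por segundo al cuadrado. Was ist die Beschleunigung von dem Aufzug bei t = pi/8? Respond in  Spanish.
Para resolver esto, necesitamos tomar 2 antiderivadas de nuestra ecuación del snap s(t) = 1024·cos(4·t). Tomando ∫s(t)dt y aplicando j(0) = 0, encontramos j(t) = 256·sin(4·t). La antiderivada de la sacudida, con a(0) = -64, da la aceleración: a(t) = -64·cos(4·t). Usando a(t) = -64·cos(4·t) y sustituyendo t = pi/8, encontramos a = 0.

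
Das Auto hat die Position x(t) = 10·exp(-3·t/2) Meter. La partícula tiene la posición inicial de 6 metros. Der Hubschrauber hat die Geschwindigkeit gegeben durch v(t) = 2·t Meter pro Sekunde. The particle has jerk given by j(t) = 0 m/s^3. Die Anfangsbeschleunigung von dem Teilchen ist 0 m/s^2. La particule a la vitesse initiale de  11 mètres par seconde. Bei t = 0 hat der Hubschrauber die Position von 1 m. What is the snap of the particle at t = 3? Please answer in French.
En partant du jerk j(t) = 0, nous prenons 1 dérivée. En dérivant le jerk, nous obtenons le snap: s(t) = 0. De l'équation du snap s(t) = 0, nous substituons t = 3 pour obtenir s = 0.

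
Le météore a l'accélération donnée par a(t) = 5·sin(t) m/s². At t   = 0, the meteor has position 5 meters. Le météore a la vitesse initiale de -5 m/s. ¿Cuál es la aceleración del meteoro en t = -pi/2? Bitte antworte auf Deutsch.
Mit a(t) = 5·sin(t) und Einsetzen von t = -pi/2, finden wir a = -5.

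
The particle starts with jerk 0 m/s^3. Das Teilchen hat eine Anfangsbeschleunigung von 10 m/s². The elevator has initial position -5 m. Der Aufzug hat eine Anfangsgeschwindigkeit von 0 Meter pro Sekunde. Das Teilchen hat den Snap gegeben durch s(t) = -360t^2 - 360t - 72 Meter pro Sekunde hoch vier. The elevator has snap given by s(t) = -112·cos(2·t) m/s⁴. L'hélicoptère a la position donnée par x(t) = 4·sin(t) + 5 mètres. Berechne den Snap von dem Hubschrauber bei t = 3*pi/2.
Um dies zu lösen, müssen wir 4 Ableitungen unserer Gleichung für die Position x(t) = 4·sin(t) + 5 nehmen. Mit d/dt von x(t) finden wir v(t) = 4·cos(t). Mit d/dt von v(t) finden wir a(t) = -4·sin(t). Mit d/dt von a(t) finden wir j(t) = -4·cos(t). Die Ableitung von dem Ruck ergibt den Snap: s(t) = 4·sin(t). Mit s(t) = 4·sin(t) und Einsetzen von t = 3*pi/2, finden wir s = -4.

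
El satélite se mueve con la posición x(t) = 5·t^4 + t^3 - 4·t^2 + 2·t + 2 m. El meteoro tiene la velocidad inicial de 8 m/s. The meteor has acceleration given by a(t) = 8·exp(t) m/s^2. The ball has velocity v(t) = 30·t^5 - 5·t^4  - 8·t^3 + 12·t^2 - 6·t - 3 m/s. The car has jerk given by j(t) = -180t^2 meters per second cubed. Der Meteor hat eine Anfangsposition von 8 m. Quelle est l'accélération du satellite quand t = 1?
En partant de la position x(t) = 5·t^4 + t^3 - 4·t^2 + 2·t + 2, nous prenons 2 dérivées. En dérivant la position, nous obtenons la vitesse: v(t) = 20·t^3 + 3·t^2 - 8·t + 2. En prenant d/dt de v(t), nous trouvons a(t) = 60·t^2 + 6·t - 8. Nous avons l'accélération a(t) = 60·t^2 + 6·t - 8. En substituant t = 1: a(1) = 58.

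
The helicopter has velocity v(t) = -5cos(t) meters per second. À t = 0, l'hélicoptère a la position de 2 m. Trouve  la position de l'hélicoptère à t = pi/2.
Nous devons intégrer notre équation de la vitesse v(t) = -5·cos(t) 1 fois. La primitive de la vitesse, avec x(0) = 2, donne la position: x(t) = 2 - 5·sin(t). Nous avons la position x(t) = 2 - 5·sin(t). En substituant t = pi/2: x(pi/2) = -3.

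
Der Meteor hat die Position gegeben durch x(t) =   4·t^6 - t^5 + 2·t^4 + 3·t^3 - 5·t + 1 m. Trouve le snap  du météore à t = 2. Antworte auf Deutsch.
Um dies zu lösen, müssen wir 4 Ableitungen unserer Gleichung für die Position x(t) = 4·t^6 - t^5 + 2·t^4 + 3·t^3 - 5·t + 1 nehmen. Mit d/dt von x(t) finden wir v(t) = 24·t^5 - 5·t^4 + 8·t^3 + 9·t^2 - 5. Durch Ableiten von der Geschwindigkeit erhalten wir die Beschleunigung: a(t) = 120·t^4 - 20·t^3 + 24·t^2 + 18·t. Die Ableitung von der Beschleunigung ergibt den Ruck: j(t) = 480·t^3 - 60·t^2 + 48·t + 18. Mit d/dt von j(t) finden wir s(t) = 1440·t^2 - 120·t + 48. Mit s(t) = 1440·t^2 - 120·t + 48 und Einsetzen von t = 2, finden wir s = 5568.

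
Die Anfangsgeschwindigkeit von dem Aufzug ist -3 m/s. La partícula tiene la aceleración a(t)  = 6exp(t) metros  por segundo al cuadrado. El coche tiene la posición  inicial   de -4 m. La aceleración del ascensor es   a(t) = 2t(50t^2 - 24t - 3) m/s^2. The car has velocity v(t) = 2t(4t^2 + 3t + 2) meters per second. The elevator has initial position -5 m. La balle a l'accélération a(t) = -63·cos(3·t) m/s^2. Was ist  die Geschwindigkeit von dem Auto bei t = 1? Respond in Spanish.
De la ecuación de la velocidad v(t) = 2·t·(4·t^2 + 3·t + 2), sustituimos t = 1 para obtener v = 18.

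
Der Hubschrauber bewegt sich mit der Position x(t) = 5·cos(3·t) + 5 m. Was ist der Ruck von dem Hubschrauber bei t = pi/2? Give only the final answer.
Bei t = pi/2, j = -135.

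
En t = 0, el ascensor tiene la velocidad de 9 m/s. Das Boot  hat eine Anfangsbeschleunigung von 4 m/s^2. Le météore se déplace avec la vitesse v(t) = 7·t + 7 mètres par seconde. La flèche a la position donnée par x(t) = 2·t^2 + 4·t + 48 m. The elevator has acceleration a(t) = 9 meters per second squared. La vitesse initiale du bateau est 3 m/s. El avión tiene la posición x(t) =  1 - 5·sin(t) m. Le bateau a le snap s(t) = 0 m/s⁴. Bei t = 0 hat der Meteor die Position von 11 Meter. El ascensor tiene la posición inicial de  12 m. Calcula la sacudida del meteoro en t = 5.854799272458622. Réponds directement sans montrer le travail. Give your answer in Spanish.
La respuesta es 0.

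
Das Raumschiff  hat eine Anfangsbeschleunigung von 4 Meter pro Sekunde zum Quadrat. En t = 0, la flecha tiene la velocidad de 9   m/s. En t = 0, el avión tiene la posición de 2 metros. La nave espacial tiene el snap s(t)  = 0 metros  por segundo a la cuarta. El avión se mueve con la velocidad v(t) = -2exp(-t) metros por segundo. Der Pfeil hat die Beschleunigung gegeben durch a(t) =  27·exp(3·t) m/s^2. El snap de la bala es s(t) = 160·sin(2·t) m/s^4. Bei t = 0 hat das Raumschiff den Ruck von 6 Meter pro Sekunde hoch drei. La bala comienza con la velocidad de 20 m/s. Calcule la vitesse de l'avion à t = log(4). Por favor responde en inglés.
Using v(t) = -2·exp(-t) and substituting t = log(4), we find v = -1/2.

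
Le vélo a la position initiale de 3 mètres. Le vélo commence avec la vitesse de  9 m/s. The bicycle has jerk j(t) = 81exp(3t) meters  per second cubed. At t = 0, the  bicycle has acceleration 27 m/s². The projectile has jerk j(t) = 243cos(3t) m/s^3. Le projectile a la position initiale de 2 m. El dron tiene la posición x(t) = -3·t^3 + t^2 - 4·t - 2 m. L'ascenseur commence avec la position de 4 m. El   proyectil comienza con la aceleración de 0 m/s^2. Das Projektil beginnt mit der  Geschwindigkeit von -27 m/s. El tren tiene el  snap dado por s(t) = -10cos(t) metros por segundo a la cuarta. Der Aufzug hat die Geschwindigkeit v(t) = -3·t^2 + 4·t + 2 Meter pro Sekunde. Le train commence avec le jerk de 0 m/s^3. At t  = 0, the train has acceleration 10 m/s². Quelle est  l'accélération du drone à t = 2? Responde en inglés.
We must differentiate our position equation x(t) = -3·t^3 + t^2 - 4·t - 2 2 times. The derivative of position gives velocity: v(t) = -9·t^2 + 2·t - 4. Differentiating velocity, we get acceleration: a(t) = 2 - 18·t. We have acceleration a(t) = 2 - 18·t. Substituting t = 2: a(2) = -34.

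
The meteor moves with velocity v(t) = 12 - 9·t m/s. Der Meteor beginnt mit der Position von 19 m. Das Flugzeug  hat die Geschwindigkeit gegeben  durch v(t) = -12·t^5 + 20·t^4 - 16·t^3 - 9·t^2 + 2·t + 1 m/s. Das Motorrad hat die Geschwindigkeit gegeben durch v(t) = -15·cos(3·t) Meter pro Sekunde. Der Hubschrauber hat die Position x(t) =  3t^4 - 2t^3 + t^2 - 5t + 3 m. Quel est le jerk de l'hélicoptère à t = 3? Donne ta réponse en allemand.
Wir müssen unsere Gleichung für die Position x(t) = 3·t^4 - 2·t^3 + t^2 - 5·t + 3 3-mal ableiten. Mit d/dt von x(t) finden wir v(t) = 12·t^3 - 6·t^2 + 2·t - 5. Die Ableitung von der Geschwindigkeit ergibt die Beschleunigung: a(t) = 36·t^2 - 12·t + 2. Durch Ableiten von der Beschleunigung erhalten wir den Ruck: j(t) = 72·t - 12. Wir haben den Ruck j(t) = 72·t - 12. Durch Einsetzen von t = 3: j(3) = 204.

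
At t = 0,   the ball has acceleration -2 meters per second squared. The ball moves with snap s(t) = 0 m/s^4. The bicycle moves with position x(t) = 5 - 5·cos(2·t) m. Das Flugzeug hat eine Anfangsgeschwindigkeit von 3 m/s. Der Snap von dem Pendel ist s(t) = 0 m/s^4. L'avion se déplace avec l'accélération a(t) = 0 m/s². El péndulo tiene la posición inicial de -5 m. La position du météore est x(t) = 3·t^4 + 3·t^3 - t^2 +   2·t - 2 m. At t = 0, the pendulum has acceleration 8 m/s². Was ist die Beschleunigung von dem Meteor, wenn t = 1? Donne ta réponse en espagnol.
Debemos derivar nuestra ecuación de la posición x(t) = 3·t^4 + 3·t^3 - t^2 + 2·t - 2 2 veces. La derivada de la posición da la velocidad: v(t) = 12·t^3 + 9·t^2 - 2·t + 2. Tomando d/dt de v(t), encontramos a(t) = 36·t^2 + 18·t - 2. Tenemos la aceleración a(t) = 36·t^2 + 18·t - 2. Sustituyendo t = 1: a(1) = 52.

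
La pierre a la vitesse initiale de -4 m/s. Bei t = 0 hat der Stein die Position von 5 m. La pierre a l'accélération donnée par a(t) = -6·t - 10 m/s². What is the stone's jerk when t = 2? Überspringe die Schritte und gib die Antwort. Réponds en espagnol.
En t = 2, j = -6.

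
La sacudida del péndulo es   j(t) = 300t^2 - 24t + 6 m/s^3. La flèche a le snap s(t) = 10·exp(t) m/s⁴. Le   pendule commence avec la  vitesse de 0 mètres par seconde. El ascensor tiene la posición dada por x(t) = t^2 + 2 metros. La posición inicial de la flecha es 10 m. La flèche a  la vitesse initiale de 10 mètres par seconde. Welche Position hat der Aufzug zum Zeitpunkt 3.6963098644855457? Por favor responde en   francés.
En utilisant x(t) = t^2 + 2 et en substituant t = 3.6963098644855457, nous trouvons x = 15.6627066142932.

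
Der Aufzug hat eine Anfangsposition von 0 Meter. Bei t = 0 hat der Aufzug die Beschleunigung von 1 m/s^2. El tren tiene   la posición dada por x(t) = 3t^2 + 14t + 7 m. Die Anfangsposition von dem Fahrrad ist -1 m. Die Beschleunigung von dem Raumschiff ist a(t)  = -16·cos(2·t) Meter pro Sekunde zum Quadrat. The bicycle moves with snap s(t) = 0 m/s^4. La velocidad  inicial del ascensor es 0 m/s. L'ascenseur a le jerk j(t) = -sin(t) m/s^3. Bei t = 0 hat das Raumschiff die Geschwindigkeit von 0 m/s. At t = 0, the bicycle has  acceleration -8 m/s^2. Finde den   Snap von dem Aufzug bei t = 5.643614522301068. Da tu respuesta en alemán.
Um dies zu lösen, müssen wir 1 Ableitung unserer Gleichung für den Ruck j(t) = -sin(t) nehmen. Die Ableitung von dem Ruck ergibt den Snap: s(t) = -cos(t). Aus der Gleichung für den Snap s(t) = -cos(t), setzen wir t = 5.643614522301068 ein und erhalten s = -0.802352009307041.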